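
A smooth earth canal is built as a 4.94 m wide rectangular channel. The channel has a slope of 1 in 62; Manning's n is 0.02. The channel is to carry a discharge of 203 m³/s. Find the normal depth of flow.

y_n = 4.69 m

Manning's equation rearranged: A R^(2/3) = nQ / (1·√S) = 0.02 × 203 / (√0.01613) = 31.97.
Trying y = 5.16 m: A R^(2/3) = 35.89 — too large.
Trying y = 3.54 m: A R^(2/3) = 22.45 — too small.
Trying y = 4.69 m: A R^(2/3) = 31.93 — matches.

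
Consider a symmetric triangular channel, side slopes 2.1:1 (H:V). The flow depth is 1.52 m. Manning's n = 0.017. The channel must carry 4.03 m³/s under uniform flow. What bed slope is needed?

For a triangular section with side slope z = 2.1: A = zy² = 2.1×1.52² = 4.852 m²; P = 2y√(1+z²) = 2×1.52×2.326 = 7.071 m.
Hydraulic radius R = A/P = 4.852/7.071 = 0.6862 m.
From Manning's equation, S = [nQ / (1 A R^(2/3))]² = [0.017 × 4.03 / (1 × 4.852 × 0.6862^(2/3))]² = 0.000329.

S = 0.000329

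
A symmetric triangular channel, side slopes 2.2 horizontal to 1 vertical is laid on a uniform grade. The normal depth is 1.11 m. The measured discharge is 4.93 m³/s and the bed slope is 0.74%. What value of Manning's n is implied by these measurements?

For a triangular section with side slope z = 2.2: A = zy² = 2.2×1.11² = 2.711 m²; P = 2y√(1+z²) = 2×1.11×2.417 = 5.365 m.
Hydraulic radius R = A/P = 2.711/5.365 = 0.5053 m.
Rearranging Manning's equation: n = (1/Q) A R^(2/3) S^(1/2) = (1/4.93) × 2.711 × 0.5053^(2/3) × √0.0074 = 0.03.

n = 0.03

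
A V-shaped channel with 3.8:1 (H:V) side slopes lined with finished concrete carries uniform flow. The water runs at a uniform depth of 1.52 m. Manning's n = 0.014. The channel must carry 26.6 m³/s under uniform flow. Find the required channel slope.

For a triangular section with side slope z = 3.8: A = zy² = 3.8×1.52² = 8.78 m²; P = 2y√(1+z²) = 2×1.52×3.929 = 11.95 m.
Hydraulic radius R = A/P = 8.78/11.95 = 0.735 m.
From Manning's equation, S = [nQ / (1 A R^(2/3))]² = [0.014 × 26.6 / (1 × 8.78 × 0.735^(2/3))]² = 0.00271.

S = 0.00271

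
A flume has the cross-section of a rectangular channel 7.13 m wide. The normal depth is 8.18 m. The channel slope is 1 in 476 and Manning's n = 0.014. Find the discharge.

Flow area A = b·y = 7.13 × 8.18 = 58.32 m². Wetted perimeter P = b + 2y = 7.13 + 2×8.18 = 23.49 m.
Hydraulic radius R = A/P = 58.32/23.49 = 2.483 m.
Manning's equation: Q = (1/n) A R^(2/3) S^(1/2) = (1/0.014) × 58.32 × 2.483^(2/3) × 0.002101^(1/2) = 350 m³/s.

Q = 350 m³/s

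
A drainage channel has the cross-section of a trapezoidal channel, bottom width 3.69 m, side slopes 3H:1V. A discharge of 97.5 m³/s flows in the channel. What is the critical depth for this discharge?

y_c = 2.39 m

At critical depth, Q² T / (g A³) = 1, i.e. A³/T = Q²/g = 97.5²/9.81 = 969.
Trying y = 2.65 m: A³/T = 1498 — over.
Trying y = 2.39 m: A³/T = 969.8 — close enough.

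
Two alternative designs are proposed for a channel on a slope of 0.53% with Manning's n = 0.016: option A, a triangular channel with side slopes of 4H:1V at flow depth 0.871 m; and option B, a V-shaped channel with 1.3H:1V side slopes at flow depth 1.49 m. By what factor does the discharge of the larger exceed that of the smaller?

1.19

Channel A: For a triangular section with side slope z = 4: A = zy² = 4×0.871² = 3.035 m²; P = 2y√(1+z²) = 2×0.871×4.123 = 7.182 m. Hydraulic radius R = A/P = 3.035/7.182 = 0.4225 m. Q_A = (1/0.016)·3.035·0.4225^(2/3)·√0.0053 = 7.774 m³/s.
Channel B: For a triangular section with side slope z = 1.3: A = zy² = 1.3×1.49² = 2.886 m²; P = 2y√(1+z²) = 2×1.49×1.64 = 4.888 m. Hydraulic radius R = A/P = 2.886/4.888 = 0.5905 m. Q_B = (1/0.016)·2.886·0.5905^(2/3)·√0.0053 = 9.243 m³/s.
The larger discharge is 9.243 m³/s and the smaller is 7.774 m³/s; the ratio is 1.19.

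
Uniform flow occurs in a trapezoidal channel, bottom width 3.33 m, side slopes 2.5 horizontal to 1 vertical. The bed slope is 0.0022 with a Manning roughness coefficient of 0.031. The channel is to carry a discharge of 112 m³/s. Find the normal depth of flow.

y_n = 3.7 m

Manning's equation rearranged: A R^(2/3) = nQ / (1·√S) = 0.031 × 112 / (√0.0022) = 74.02.
Try y = 4.37 m: A R^(2/3) = 109.1 — high.
Try y = 3.18 m: A R^(2/3) = 52.16 — low.
Try y = 3.7 m: A R^(2/3) = 73.93 — ≈ 74.02.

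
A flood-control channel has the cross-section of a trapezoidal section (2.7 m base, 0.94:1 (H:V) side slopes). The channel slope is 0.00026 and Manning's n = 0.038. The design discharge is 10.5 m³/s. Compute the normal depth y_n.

Manning's equation rearranged: A R^(2/3) = nQ / (1·√S) = 0.038 × 10.5 / (√0.00026) = 24.74.
Try y = 3.57 m: A R^(2/3) = 31.15 — over.
Try y = 2.72 m: A R^(2/3) = 17.95 — short.
Try y = 3.19 m: A R^(2/3) = 24.73 — close enough.

y_n = 3.19 m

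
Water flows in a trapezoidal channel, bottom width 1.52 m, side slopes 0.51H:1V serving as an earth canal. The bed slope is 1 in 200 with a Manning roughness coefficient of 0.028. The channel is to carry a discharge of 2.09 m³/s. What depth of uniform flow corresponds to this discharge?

Manning's equation rearranged: A R^(2/3) = nQ / (1·√S) = 0.028 × 2.09 / (√0.005) = 0.8276.
Trying y = 0.843 m: A R^(2/3) = 1.01 — over.
Trying y = 0.748 m: A R^(2/3) = 0.8285 — close enough.

y_n = 0.748 m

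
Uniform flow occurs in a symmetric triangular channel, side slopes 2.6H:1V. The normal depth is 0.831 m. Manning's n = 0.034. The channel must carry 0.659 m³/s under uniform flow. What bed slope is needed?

For a triangular section with side slope z = 2.6: A = zy² = 2.6×0.831² = 1.795 m²; P = 2y√(1+z²) = 2×0.831×2.786 = 4.63 m.
Hydraulic radius R = A/P = 1.795/4.63 = 0.3878 m.
From Manning's equation, S = [nQ / (1 A R^(2/3))]² = [0.034 × 0.659 / (1 × 1.795 × 0.3878^(2/3))]² = 0.000551.

S = 0.000551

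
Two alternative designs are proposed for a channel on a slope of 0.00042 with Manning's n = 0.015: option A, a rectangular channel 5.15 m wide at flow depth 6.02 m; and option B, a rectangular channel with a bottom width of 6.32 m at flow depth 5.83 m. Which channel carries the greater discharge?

channel B

Channel A: Flow area A = b·y = 5.15 × 6.02 = 31 m². Wetted perimeter P = b + 2y = 5.15 + 2×6.02 = 17.19 m. Hydraulic radius R = A/P = 31/17.19 = 1.804 m. Q_A = (1/0.015)·31·1.804^(2/3)·√0.00042 = 62.76 m³/s.
Channel B: Flow area A = b·y = 6.32 × 5.83 = 36.85 m². Wetted perimeter P = b + 2y = 6.32 + 2×5.83 = 17.98 m. Hydraulic radius R = A/P = 36.85/17.98 = 2.049 m. Q_B = (1/0.015)·36.85·2.049^(2/3)·√0.00042 = 81.22 m³/s.
Q_A = 62.76 m³/s vs Q_B = 81.22 m³/s, so channel B carries more.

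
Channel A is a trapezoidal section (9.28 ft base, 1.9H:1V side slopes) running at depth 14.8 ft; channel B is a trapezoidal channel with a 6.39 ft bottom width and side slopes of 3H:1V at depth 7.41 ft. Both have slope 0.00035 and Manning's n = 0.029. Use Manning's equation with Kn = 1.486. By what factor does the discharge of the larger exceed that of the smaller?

4.02

Channel A: With bottom width b = 9.28 ft and side slope z = 1.9: A = (b + zy)y = (9.28 + 1.9×14.8)×14.8 = 553.5 ft²; P = b + 2y√(1+z²) = 9.28 + 2×14.8×2.147 = 72.83 ft. Hydraulic radius R = A/P = 553.5/72.83 = 7.6 ft. Q_A = (1.486/0.029)·553.5·7.6^(2/3)·√0.00035 = 2051 ft³/s.
Channel B: With bottom width b = 6.39 ft and side slope z = 3: A = (b + zy)y = (6.39 + 3×7.41)×7.41 = 212.1 ft²; P = b + 2y√(1+z²) = 6.39 + 2×7.41×3.162 = 53.25 ft. Hydraulic radius R = A/P = 212.1/53.25 = 3.982 ft. Q_B = (1.486/0.029)·212.1·3.982^(2/3)·√0.00035 = 510.8 ft³/s.
The larger discharge is 2051 ft³/s and the smaller is 510.8 ft³/s; the ratio is 4.02.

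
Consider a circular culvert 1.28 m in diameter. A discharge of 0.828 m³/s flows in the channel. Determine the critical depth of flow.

y_c = 0.481 m

At critical depth, Q² T / (g A³) = 1, i.e. A³/T = Q²/g = 0.828²/9.81 = 0.06989.
At y = 0.527 m: A³/T = 0.09893 — high.
At y = 0.417 m: A³/T = 0.04015 — low.
At y = 0.481 m: A³/T = 0.06964 — matches.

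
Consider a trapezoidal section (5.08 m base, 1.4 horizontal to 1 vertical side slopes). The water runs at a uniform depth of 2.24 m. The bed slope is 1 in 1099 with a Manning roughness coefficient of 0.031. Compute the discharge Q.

Q = 22.8 m³/s

With bottom width b = 5.08 m and side slope z = 1.4: A = (b + zy)y = (5.08 + 1.4×2.24)×2.24 = 18.4 m²; P = b + 2y√(1+z²) = 5.08 + 2×2.24×1.72 = 12.79 m.
Hydraulic radius R = A/P = 18.4/12.79 = 1.439 m.
Manning's equation: Q = (1/n) A R^(2/3) S^(1/2) = (1/0.031) × 18.4 × 1.439^(2/3) × 0.0009099^(1/2) = 22.8 m³/s.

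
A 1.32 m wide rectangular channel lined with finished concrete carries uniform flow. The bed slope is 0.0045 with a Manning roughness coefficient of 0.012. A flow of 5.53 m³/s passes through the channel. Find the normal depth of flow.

Manning's equation rearranged: A R^(2/3) = nQ / (1·√S) = 0.012 × 5.53 / (√0.0045) = 0.9892.
Try y = 1.15 m: A R^(2/3) = 0.8504 — too small.
Try y = 1.64 m: A R^(2/3) = 1.31 — too large.
Try y = 1.3 m: A R^(2/3) = 0.9893 — close enough.

y_n = 1.3 m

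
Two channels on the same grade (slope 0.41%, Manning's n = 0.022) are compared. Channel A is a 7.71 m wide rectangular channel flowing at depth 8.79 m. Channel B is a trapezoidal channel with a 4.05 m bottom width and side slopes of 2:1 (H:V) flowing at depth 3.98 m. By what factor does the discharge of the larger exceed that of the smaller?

1.62

Channel A: Flow area A = b·y = 7.71 × 8.79 = 67.77 m². Wetted perimeter P = b + 2y = 7.71 + 2×8.79 = 25.29 m. Hydraulic radius R = A/P = 67.77/25.29 = 2.68 m. Q_A = (1/0.022)·67.77·2.68^(2/3)·√0.0041 = 380.5 m³/s.
Channel B: With bottom width b = 4.05 m and side slope z = 2: A = (b + zy)y = (4.05 + 2×3.98)×3.98 = 47.8 m²; P = b + 2y√(1+z²) = 4.05 + 2×3.98×2.236 = 21.85 m. Hydraulic radius R = A/P = 47.8/21.85 = 2.188 m. Q_B = (1/0.022)·47.8·2.188^(2/3)·√0.0041 = 234.5 m³/s.
The larger discharge is 380.5 m³/s and the smaller is 234.5 m³/s; the ratio is 1.62.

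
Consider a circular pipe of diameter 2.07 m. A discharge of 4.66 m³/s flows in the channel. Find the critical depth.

y_c = 1.02 m

At critical depth, Q² T / (g A³) = 1, i.e. A³/T = Q²/g = 4.66²/9.81 = 2.214.
Try y = 1.18 m: A³/T = 3.798 — high.
Try y = 0.769 m: A³/T = 0.7371 — low.
Try y = 1.02 m: A³/T = 2.177 — close enough.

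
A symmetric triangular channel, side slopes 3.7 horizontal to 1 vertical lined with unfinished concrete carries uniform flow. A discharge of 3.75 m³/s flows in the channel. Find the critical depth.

At critical depth, Q² T / (g A³) = 1, i.e. A³/T = Q²/g = 3.75²/9.81 = 1.433.
Try y = 0.873 m: A³/T = 3.471 — too large.
Try y = 0.593 m: A³/T = 0.5019 — too small.
Try y = 0.731 m: A³/T = 1.429 — close enough.

y_c = 0.731 m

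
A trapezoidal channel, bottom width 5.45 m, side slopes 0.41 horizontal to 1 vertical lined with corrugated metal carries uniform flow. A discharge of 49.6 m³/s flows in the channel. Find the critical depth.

y_c = 1.94 m

At critical depth, Q² T / (g A³) = 1, i.e. A³/T = Q²/g = 49.6²/9.81 = 250.8.
Trying y = 2.39 m: A³/T = 489.8 — over.
Trying y = 1.63 m: A³/T = 146.2 — short.
Trying y = 1.94 m: A³/T = 252.6 — close enough.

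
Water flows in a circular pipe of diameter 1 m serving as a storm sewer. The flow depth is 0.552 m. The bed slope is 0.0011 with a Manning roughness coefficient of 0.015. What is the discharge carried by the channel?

Q = 0.406 m³/s

For a circular section of diameter D = 1 m at depth y = 0.552 m, the central angle is θ = 2 arccos(1 − 2y/D) = 3.35 rad. Then A = (D²/8)(θ − sin θ) = 0.4446 m² and P = Dθ/2 = 1.675 m.
Hydraulic radius R = A/P = 0.4446/1.675 = 0.2654 m.
Manning's equation: Q = (1/n) A R^(2/3) S^(1/2) = (1/0.015) × 0.4446 × 0.2654^(2/3) × 0.0011^(1/2) = 0.406 m³/s.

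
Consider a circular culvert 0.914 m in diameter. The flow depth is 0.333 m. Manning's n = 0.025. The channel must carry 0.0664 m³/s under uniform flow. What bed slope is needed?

For a circular section of diameter D = 0.914 m at depth y = 0.333 m, the central angle is θ = 2 arccos(1 − 2y/D) = 2.592 rad. Then A = (D²/8)(θ − sin θ) = 0.2161 m² and P = Dθ/2 = 1.185 m.
Hydraulic radius R = A/P = 0.2161/1.185 = 0.1825 m.
From Manning's equation, S = [nQ / (1 A R^(2/3))]² = [0.025 × 0.0664 / (1 × 0.2161 × 0.1825^(2/3))]² = 0.00057.

S = 0.00057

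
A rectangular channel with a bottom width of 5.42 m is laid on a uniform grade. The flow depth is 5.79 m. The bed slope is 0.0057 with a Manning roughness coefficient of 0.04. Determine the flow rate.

Q = 89.1 m³/s

Flow area A = b·y = 5.42 × 5.79 = 31.38 m². Wetted perimeter P = b + 2y = 5.42 + 2×5.79 = 17 m.
Hydraulic radius R = A/P = 31.38/17 = 1.846 m.
Manning's equation: Q = (1/n) A R^(2/3) S^(1/2) = (1/0.04) × 31.38 × 1.846^(2/3) × 0.0057^(1/2) = 89.1 m³/s.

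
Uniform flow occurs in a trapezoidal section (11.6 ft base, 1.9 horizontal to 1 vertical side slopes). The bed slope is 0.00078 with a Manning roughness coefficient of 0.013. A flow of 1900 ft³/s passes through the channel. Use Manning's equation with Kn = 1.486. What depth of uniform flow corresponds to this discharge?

y_n = 7.98 ft

Manning's equation rearranged: A R^(2/3) = nQ / (1.486·√S) = 0.013 × 1900 / (1.486 × √0.00078) = 595.2.
At y = 6.68 ft: A R^(2/3) = 410.8 — short.
At y = 9.69 ft: A R^(2/3) = 902.3 — over.
At y = 7.98 ft: A R^(2/3) = 595.5 — close enough.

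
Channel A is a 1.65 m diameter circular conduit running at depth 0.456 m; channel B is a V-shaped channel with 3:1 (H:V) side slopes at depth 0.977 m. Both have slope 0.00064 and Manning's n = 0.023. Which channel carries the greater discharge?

Channel A: For a circular section of diameter D = 1.65 m at depth y = 0.456 m, the central angle is θ = 2 arccos(1 − 2y/D) = 2.214 rad. Then A = (D²/8)(θ − sin θ) = 0.4812 m² and P = Dθ/2 = 1.827 m. Hydraulic radius R = A/P = 0.4812/1.827 = 0.2634 m. Q_A = (1/0.023)·0.4812·0.2634^(2/3)·√0.00064 = 0.2175 m³/s.
Channel B: For a triangular section with side slope z = 3: A = zy² = 3×0.977² = 2.864 m²; P = 2y√(1+z²) = 2×0.977×3.162 = 6.179 m. Hydraulic radius R = A/P = 2.864/6.179 = 0.4634 m. Q_B = (1/0.023)·2.864·0.4634^(2/3)·√0.00064 = 1.886 m³/s.
Q_A = 0.2175 m³/s vs Q_B = 1.886 m³/s, so channel B carries more.

channel B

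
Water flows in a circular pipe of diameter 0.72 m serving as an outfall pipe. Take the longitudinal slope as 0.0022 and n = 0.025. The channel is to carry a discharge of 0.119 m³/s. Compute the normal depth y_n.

Manning's equation rearranged: A R^(2/3) = nQ / (1·√S) = 0.025 × 0.119 / (√0.0022) = 0.06343.
At y = 0.318 m: A R^(2/3) = 0.0523 — short.
At y = 0.399 m: A R^(2/3) = 0.07696 — over.
At y = 0.355 m: A R^(2/3) = 0.06337 — matches.

y_n = 0.355 m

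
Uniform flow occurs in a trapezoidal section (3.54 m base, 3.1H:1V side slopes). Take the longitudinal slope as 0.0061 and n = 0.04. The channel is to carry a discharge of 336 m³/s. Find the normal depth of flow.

y_n = 4.89 m

Manning's equation rearranged: A R^(2/3) = nQ / (1·√S) = 0.04 × 336 / (√0.0061) = 172.1.
Try y = 4.01 m: A R^(2/3) = 107 — short.
Try y = 5.76 m: A R^(2/3) = 256.4 — over.
Try y = 4.89 m: A R^(2/3) = 172.1 — matches.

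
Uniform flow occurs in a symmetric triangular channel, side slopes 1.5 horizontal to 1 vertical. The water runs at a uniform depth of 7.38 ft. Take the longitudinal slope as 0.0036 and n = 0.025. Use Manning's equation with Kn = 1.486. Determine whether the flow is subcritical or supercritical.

subcritical

For a triangular section with side slope z = 1.5: A = zy² = 1.5×7.38² = 81.7 ft²; P = 2y√(1+z²) = 2×7.38×1.803 = 26.61 ft.
Hydraulic radius R = A/P = 81.7/26.61 = 3.07 ft.
V = (1.486/n) R^(2/3) √S = (1.486/0.025) × 3.07^(2/3) × √0.0036 = 7.534 ft/s. Hydraulic depth D_h = A/T = 81.7/22.14 = 3.69 ft.
Froude number Fr = V/√(g·D_h) = 7.534/√(32.2×3.69) = 0.691, which is less than 1, so the flow is subcritical.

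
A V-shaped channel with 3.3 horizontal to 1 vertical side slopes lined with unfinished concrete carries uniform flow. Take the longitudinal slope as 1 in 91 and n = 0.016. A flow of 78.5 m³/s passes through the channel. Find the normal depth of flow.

Manning's equation rearranged: A R^(2/3) = nQ / (1·√S) = 0.016 × 78.5 / (√0.01099) = 11.98.
Try y = 1.43 m: A R^(2/3) = 5.24 — too small.
Try y = 1.95 m: A R^(2/3) = 11.98 — close enough.

y_n = 1.95 m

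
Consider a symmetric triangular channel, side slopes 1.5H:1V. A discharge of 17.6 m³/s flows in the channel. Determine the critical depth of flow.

At critical depth, Q² T / (g A³) = 1, i.e. A³/T = Q²/g = 17.6²/9.81 = 31.58.
At y = 1.52 m: A³/T = 9.128 — low.
At y = 2.45 m: A³/T = 99.31 — high.
At y = 1.95 m: A³/T = 31.72 — ≈ 31.58.

y_c = 1.95 m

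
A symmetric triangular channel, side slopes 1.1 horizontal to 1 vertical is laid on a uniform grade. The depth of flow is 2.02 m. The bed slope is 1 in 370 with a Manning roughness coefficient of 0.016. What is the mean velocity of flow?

For a triangular section with side slope z = 1.1: A = zy² = 1.1×2.02² = 4.488 m²; P = 2y√(1+z²) = 2×2.02×1.487 = 6.006 m.
Hydraulic radius R = A/P = 4.488/6.006 = 0.7473 m.
From Manning's equation, V = (1/n) R^(2/3) S^(1/2) = (1/0.016) × 0.7473^(2/3) × 0.002703^(1/2) = 2.68 m/s.

V = 2.68 m/s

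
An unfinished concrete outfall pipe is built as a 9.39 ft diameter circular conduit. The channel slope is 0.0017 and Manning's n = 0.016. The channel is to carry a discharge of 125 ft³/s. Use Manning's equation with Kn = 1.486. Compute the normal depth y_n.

y_n = 3.31 ft

Manning's equation rearranged: A R^(2/3) = nQ / (1.486·√S) = 0.016 × 125 / (1.486 × √0.0017) = 32.64.
Trying y = 3.81 ft: A R^(2/3) = 42.31 — high.
Trying y = 2.86 ft: A R^(2/3) = 24.67 — low.
Trying y = 3.31 ft: A R^(2/3) = 32.6 — ≈ 32.64.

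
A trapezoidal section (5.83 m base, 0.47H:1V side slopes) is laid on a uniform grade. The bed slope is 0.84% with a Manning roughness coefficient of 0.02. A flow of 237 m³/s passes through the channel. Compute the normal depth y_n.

y_n = 4.05 m

Manning's equation rearranged: A R^(2/3) = nQ / (1·√S) = 0.02 × 237 / (√0.0084) = 51.72.
At y = 3.05 m: A R^(2/3) = 32.32 — short.
At y = 4.88 m: A R^(2/3) = 70.79 — over.
At y = 4.05 m: A R^(2/3) = 51.67 — close enough.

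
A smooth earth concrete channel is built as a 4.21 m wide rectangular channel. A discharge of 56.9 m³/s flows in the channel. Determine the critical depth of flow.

For a rectangular channel, critical depth y_c = (q²/g)^(1/3) where q = Q/b = 56.9/4.21 = 13.52 m²/s.
So y_c = (13.52²/9.81)^(1/3) = 2.65 m.

y_c = 2.65 m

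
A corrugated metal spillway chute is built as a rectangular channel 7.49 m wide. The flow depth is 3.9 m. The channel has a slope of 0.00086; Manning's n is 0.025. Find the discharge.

Flow area A = b·y = 7.49 × 3.9 = 29.21 m². Wetted perimeter P = b + 2y = 7.49 + 2×3.9 = 15.29 m.
Hydraulic radius R = A/P = 29.21/15.29 = 1.91 m.
Manning's equation: Q = (1/n) A R^(2/3) S^(1/2) = (1/0.025) × 29.21 × 1.91^(2/3) × 0.00086^(1/2) = 52.8 m³/s.

Q = 52.8 m³/s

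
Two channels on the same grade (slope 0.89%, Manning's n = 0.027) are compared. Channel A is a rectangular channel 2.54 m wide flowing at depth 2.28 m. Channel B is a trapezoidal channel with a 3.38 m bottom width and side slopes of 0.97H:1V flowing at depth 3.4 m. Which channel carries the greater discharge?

Channel A: Flow area A = b·y = 2.54 × 2.28 = 5.791 m². Wetted perimeter P = b + 2y = 2.54 + 2×2.28 = 7.1 m. Hydraulic radius R = A/P = 5.791/7.1 = 0.8157 m. Q_A = (1/0.027)·5.791·0.8157^(2/3)·√0.0089 = 17.66 m³/s.
Channel B: With bottom width b = 3.38 m and side slope z = 0.97: A = (b + zy)y = (3.38 + 0.97×3.4)×3.4 = 22.71 m²; P = b + 2y√(1+z²) = 3.38 + 2×3.4×1.393 = 12.85 m. Hydraulic radius R = A/P = 22.71/12.85 = 1.766 m. Q_B = (1/0.027)·22.71·1.766^(2/3)·√0.0089 = 115.9 m³/s.
Q_A = 17.66 m³/s vs Q_B = 115.9 m³/s, so channel B carries more.

channel B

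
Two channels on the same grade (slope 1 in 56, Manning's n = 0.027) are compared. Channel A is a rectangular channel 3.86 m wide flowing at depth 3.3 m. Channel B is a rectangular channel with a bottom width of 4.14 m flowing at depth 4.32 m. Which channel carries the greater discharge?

Channel A: Flow area A = b·y = 3.86 × 3.3 = 12.74 m². Wetted perimeter P = b + 2y = 3.86 + 2×3.3 = 10.46 m. Hydraulic radius R = A/P = 12.74/10.46 = 1.218 m. Q_A = (1/0.027)·12.74·1.218^(2/3)·√0.01786 = 71.89 m³/s.
Channel B: Flow area A = b·y = 4.14 × 4.32 = 17.88 m². Wetted perimeter P = b + 2y = 4.14 + 2×4.32 = 12.78 m. Hydraulic radius R = A/P = 17.88/12.78 = 1.399 m. Q_B = (1/0.027)·17.88·1.399^(2/3)·√0.01786 = 110.7 m³/s.
Q_A = 71.89 m³/s vs Q_B = 110.7 m³/s, so channel B carries more.

channel B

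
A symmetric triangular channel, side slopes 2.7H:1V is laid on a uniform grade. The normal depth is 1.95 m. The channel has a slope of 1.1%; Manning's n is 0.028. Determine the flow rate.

Q = 36.2 m³/s

For a triangular section with side slope z = 2.7: A = zy² = 2.7×1.95² = 10.27 m²; P = 2y√(1+z²) = 2×1.95×2.879 = 11.23 m.
Hydraulic radius R = A/P = 10.27/11.23 = 0.9143 m.
Manning's equation: Q = (1/n) A R^(2/3) S^(1/2) = (1/0.028) × 10.27 × 0.9143^(2/3) × 0.011^(1/2) = 36.2 m³/s.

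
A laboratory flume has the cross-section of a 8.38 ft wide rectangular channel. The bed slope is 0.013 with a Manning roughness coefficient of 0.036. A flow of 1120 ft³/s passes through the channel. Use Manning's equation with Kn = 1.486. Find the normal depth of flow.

Manning's equation rearranged: A R^(2/3) = nQ / (1.486·√S) = 0.036 × 1120 / (1.486 × √0.013) = 238.
Trying y = 15.7 ft: A R^(2/3) = 292.1 — high.
Trying y = 13.1 ft: A R^(2/3) = 237.1 — matches.

y_n = 13.1 ft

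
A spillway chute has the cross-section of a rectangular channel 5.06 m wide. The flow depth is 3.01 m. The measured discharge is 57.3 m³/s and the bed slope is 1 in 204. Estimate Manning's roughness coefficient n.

Flow area A = b·y = 5.06 × 3.01 = 15.23 m². Wetted perimeter P = b + 2y = 5.06 + 2×3.01 = 11.08 m.
Hydraulic radius R = A/P = 15.23/11.08 = 1.375 m.
Rearranging Manning's equation: n = (1/Q) A R^(2/3) S^(1/2) = (1/57.3) × 15.23 × 1.375^(2/3) × √0.004902 = 0.023.

n = 0.023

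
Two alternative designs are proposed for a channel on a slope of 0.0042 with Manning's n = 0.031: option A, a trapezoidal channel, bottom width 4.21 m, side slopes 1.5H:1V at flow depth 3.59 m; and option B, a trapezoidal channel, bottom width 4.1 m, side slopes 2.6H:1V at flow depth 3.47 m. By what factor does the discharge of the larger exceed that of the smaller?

Channel A: With bottom width b = 4.21 m and side slope z = 1.5: A = (b + zy)y = (4.21 + 1.5×3.59)×3.59 = 34.45 m²; P = b + 2y√(1+z²) = 4.21 + 2×3.59×1.803 = 17.15 m. Hydraulic radius R = A/P = 34.45/17.15 = 2.008 m. Q_A = (1/0.031)·34.45·2.008^(2/3)·√0.0042 = 114.6 m³/s.
Channel B: With bottom width b = 4.1 m and side slope z = 2.6: A = (b + zy)y = (4.1 + 2.6×3.47)×3.47 = 45.53 m²; P = b + 2y√(1+z²) = 4.1 + 2×3.47×2.786 = 23.43 m. Hydraulic radius R = A/P = 45.53/23.43 = 1.943 m. Q_B = (1/0.031)·45.53·1.943^(2/3)·√0.0042 = 148.2 m³/s.
The larger discharge is 148.2 m³/s and the smaller is 114.6 m³/s; the ratio is 1.29.

1.29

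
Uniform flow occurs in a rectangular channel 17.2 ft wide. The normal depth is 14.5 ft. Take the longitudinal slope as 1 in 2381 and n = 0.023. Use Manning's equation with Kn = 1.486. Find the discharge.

Q = 1020 ft³/s

Flow area A = b·y = 17.2 × 14.5 = 249.4 ft². Wetted perimeter P = b + 2y = 17.2 + 2×14.5 = 46.2 ft.
Hydraulic radius R = A/P = 249.4/46.2 = 5.398 ft.
Manning's equation: Q = (1.486/n) A R^(2/3) S^(1/2) = (1.486/0.023) × 249.4 × 5.398^(2/3) × 0.00042^(1/2) = 1020 ft³/s.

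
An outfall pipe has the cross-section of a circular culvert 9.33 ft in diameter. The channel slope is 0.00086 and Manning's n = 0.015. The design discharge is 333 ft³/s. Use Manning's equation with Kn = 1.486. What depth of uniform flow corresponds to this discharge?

Manning's equation rearranged: A R^(2/3) = nQ / (1.486·√S) = 0.015 × 333 / (1.486 × √0.00086) = 114.6.
Trying y = 5.36 ft: A R^(2/3) = 75.51 — low.
Trying y = 8.48 ft: A R^(2/3) = 128.6 — high.
Trying y = 7.28 ft: A R^(2/3) = 114.6 — close enough.

y_n = 7.28 ft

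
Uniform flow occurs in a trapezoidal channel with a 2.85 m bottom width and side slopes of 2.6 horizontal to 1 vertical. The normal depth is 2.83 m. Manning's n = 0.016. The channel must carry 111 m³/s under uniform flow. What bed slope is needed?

With bottom width b = 2.85 m and side slope z = 2.6: A = (b + zy)y = (2.85 + 2.6×2.83)×2.83 = 28.89 m²; P = b + 2y√(1+z²) = 2.85 + 2×2.83×2.786 = 18.62 m.
Hydraulic radius R = A/P = 28.89/18.62 = 1.552 m.
From Manning's equation, S = [nQ / (1 A R^(2/3))]² = [0.016 × 111 / (1 × 28.89 × 1.552^(2/3))]² = 0.0021.

S = 0.0021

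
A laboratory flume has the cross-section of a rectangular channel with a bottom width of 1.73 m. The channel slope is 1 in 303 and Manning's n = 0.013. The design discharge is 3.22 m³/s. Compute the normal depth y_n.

Manning's equation rearranged: A R^(2/3) = nQ / (1·√S) = 0.013 × 3.22 / (√0.0033) = 0.7287.
At y = 0.893 m: A R^(2/3) = 0.8929 — high.
At y = 0.557 m: A R^(2/3) = 0.4683 — low.
At y = 0.767 m: A R^(2/3) = 0.7282 — matches.

y_n = 0.767 m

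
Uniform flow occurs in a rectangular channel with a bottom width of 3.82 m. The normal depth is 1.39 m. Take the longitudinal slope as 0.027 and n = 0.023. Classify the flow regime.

supercritical

Flow area A = b·y = 3.82 × 1.39 = 5.31 m². Wetted perimeter P = b + 2y = 3.82 + 2×1.39 = 6.6 m.
Hydraulic radius R = A/P = 5.31/6.6 = 0.8045 m.
V = (1/n) R^(2/3) √S = (1/0.023) × 0.8045^(2/3) × √0.027 = 6.18 m/s. Hydraulic depth D_h = A/T = 5.31/3.82 = 1.39 m.
Froude number Fr = V/√(g·D_h) = 6.18/√(9.81×1.39) = 1.67, which is greater than 1, so the flow is supercritical.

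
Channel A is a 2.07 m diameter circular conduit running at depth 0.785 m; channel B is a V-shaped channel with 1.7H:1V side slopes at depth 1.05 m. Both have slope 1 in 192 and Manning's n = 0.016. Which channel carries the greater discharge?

channel B

Channel A: For a circular section of diameter D = 2.07 m at depth y = 0.785 m, the central angle is θ = 2 arccos(1 − 2y/D) = 2.654 rad. Then A = (D²/8)(θ − sin θ) = 1.17 m² and P = Dθ/2 = 2.747 m. Hydraulic radius R = A/P = 1.17/2.747 = 0.4261 m. Q_A = (1/0.016)·1.17·0.4261^(2/3)·√0.005208 = 2.989 m³/s.
Channel B: For a triangular section with side slope z = 1.7: A = zy² = 1.7×1.05² = 1.874 m²; P = 2y√(1+z²) = 2×1.05×1.972 = 4.142 m. Hydraulic radius R = A/P = 1.874/4.142 = 0.4525 m. Q_B = (1/0.016)·1.874·0.4525^(2/3)·√0.005208 = 4.983 m³/s.
Q_A = 2.989 m³/s vs Q_B = 4.983 m³/s, so channel B carries more.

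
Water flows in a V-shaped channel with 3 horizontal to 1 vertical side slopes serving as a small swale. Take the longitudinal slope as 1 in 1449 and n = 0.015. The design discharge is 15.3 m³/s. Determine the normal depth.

Manning's equation rearranged: A R^(2/3) = nQ / (1·√S) = 0.015 × 15.3 / (√0.0006901) = 8.736.
At y = 1.49 m: A R^(2/3) = 5.285 — too small.
At y = 2.15 m: A R^(2/3) = 14.05 — too large.
At y = 1.8 m: A R^(2/3) = 8.748 — ≈ 8.736.

y_n = 1.8 m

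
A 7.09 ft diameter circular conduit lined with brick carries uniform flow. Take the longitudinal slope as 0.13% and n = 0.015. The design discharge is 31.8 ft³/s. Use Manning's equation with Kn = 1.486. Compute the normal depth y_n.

y_n = 1.88 ft

Manning's equation rearranged: A R^(2/3) = nQ / (1.486·√S) = 0.015 × 31.8 / (1.486 × √0.0013) = 8.903.
At y = 2.07 ft: A R^(2/3) = 10.74 — high.
At y = 1.49 ft: A R^(2/3) = 5.597 — low.
At y = 1.88 ft: A R^(2/3) = 8.898 — matches.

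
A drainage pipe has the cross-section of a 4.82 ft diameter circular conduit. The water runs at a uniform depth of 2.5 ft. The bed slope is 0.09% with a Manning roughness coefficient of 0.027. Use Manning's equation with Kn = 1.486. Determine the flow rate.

For a circular section of diameter D = 4.82 ft at depth y = 2.5 ft, the central angle is θ = 2 arccos(1 − 2y/D) = 3.216 rad. Then A = (D²/8)(θ − sin θ) = 9.557 ft² and P = Dθ/2 = 7.751 ft.
Hydraulic radius R = A/P = 9.557/7.751 = 1.233 ft.
Manning's equation: Q = (1.486/n) A R^(2/3) S^(1/2) = (1.486/0.027) × 9.557 × 1.233^(2/3) × 0.0009^(1/2) = 18.1 ft³/s.

Q = 18.1 ft³/s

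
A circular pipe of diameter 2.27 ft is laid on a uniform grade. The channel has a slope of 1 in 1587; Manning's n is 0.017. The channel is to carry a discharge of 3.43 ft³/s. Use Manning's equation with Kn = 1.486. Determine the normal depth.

y_n = 1.22 ft

Manning's equation rearranged: A R^(2/3) = nQ / (1.486·√S) = 0.017 × 3.43 / (1.486 × √0.0006301) = 1.563.
Try y = 1.45 ft: A R^(2/3) = 2.046 — high.
Try y = 0.99 ft: A R^(2/3) = 1.093 — low.
Try y = 1.22 ft: A R^(2/3) = 1.565 — close enough.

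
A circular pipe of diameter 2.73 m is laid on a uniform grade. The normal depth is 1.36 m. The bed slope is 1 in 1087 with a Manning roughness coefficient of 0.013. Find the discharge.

Q = 5.26 m³/s

For a circular section of diameter D = 2.73 m at depth y = 1.36 m, the central angle is θ = 2 arccos(1 − 2y/D) = 3.134 rad. Then A = (D²/8)(θ − sin θ) = 2.913 m² and P = Dθ/2 = 4.278 m.
Hydraulic radius R = A/P = 2.913/4.278 = 0.6809 m.
Manning's equation: Q = (1/n) A R^(2/3) S^(1/2) = (1/0.013) × 2.913 × 0.6809^(2/3) × 0.00092^(1/2) = 5.26 m³/s.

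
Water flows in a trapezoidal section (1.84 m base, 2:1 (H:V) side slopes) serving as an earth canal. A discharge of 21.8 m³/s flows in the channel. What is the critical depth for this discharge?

y_c = 1.5 m

At critical depth, Q² T / (g A³) = 1, i.e. A³/T = Q²/g = 21.8²/9.81 = 48.44.
At y = 1.62 m: A³/T = 66.99 — over.
At y = 1.22 m: A³/T = 21.19 — short.
At y = 1.5 m: A³/T = 48.81 — matches.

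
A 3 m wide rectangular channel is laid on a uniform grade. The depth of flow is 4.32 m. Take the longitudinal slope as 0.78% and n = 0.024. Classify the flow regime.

subcritical

Flow area A = b·y = 3 × 4.32 = 12.96 m². Wetted perimeter P = b + 2y = 3 + 2×4.32 = 11.64 m.
Hydraulic radius R = A/P = 12.96/11.64 = 1.113 m.
V = (1/n) R^(2/3) √S = (1/0.024) × 1.113^(2/3) × √0.0078 = 3.953 m/s. Hydraulic depth D_h = A/T = 12.96/3 = 4.32 m.
Froude number Fr = V/√(g·D_h) = 3.953/√(9.81×4.32) = 0.607, which is less than 1, so the flow is subcritical.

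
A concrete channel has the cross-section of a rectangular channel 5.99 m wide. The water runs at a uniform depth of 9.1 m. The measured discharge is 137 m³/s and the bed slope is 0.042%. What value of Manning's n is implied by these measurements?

Flow area A = b·y = 5.99 × 9.1 = 54.51 m². Wetted perimeter P = b + 2y = 5.99 + 2×9.1 = 24.19 m.
Hydraulic radius R = A/P = 54.51/24.19 = 2.253 m.
Rearranging Manning's equation: n = (1/Q) A R^(2/3) S^(1/2) = (1/137) × 54.51 × 2.253^(2/3) × √0.00042 = 0.014.

n = 0.014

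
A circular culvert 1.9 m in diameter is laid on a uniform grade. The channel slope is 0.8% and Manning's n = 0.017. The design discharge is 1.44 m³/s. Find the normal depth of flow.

y_n = 0.512 m

Manning's equation rearranged: A R^(2/3) = nQ / (1·√S) = 0.017 × 1.44 / (√0.008) = 0.2737.
At y = 0.623 m: A R^(2/3) = 0.401 — too large.
At y = 0.416 m: A R^(2/3) = 0.1814 — too small.
At y = 0.512 m: A R^(2/3) = 0.2742 — matches.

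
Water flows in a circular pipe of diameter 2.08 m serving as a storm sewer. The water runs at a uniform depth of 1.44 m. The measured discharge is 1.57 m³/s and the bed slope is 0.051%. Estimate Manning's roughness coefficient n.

n = 0.0261

For a circular section of diameter D = 2.08 m at depth y = 1.44 m, the central angle is θ = 2 arccos(1 − 2y/D) = 3.931 rad. Then A = (D²/8)(θ − sin θ) = 2.51 m² and P = Dθ/2 = 4.088 m.
Hydraulic radius R = A/P = 2.51/4.088 = 0.6139 m.
Rearranging Manning's equation: n = (1/Q) A R^(2/3) S^(1/2) = (1/1.57) × 2.51 × 0.6139^(2/3) × √0.00051 = 0.0261.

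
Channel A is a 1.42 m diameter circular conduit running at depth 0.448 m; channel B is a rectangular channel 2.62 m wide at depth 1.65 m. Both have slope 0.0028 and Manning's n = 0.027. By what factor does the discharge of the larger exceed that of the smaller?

20.5

Channel A: For a circular section of diameter D = 1.42 m at depth y = 0.448 m, the central angle is θ = 2 arccos(1 − 2y/D) = 2.386 rad. Then A = (D²/8)(θ − sin θ) = 0.4284 m² and P = Dθ/2 = 1.694 m. Hydraulic radius R = A/P = 0.4284/1.694 = 0.2529 m. Q_A = (1/0.027)·0.4284·0.2529^(2/3)·√0.0028 = 0.3358 m³/s.
Channel B: Flow area A = b·y = 2.62 × 1.65 = 4.323 m². Wetted perimeter P = b + 2y = 2.62 + 2×1.65 = 5.92 m. Hydraulic radius R = A/P = 4.323/5.92 = 0.7302 m. Q_B = (1/0.027)·4.323·0.7302^(2/3)·√0.0028 = 6.87 m³/s.
The larger discharge is 6.87 m³/s and the smaller is 0.3358 m³/s; the ratio is 20.5.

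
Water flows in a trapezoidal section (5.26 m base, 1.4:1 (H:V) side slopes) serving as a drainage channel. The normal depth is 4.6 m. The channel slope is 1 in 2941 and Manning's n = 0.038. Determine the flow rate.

Q = 48.8 m³/s

With bottom width b = 5.26 m and side slope z = 1.4: A = (b + zy)y = (5.26 + 1.4×4.6)×4.6 = 53.82 m²; P = b + 2y√(1+z²) = 5.26 + 2×4.6×1.72 = 21.09 m.
Hydraulic radius R = A/P = 53.82/21.09 = 2.552 m.
Manning's equation: Q = (1/n) A R^(2/3) S^(1/2) = (1/0.038) × 53.82 × 2.552^(2/3) × 0.00034^(1/2) = 48.8 m³/s.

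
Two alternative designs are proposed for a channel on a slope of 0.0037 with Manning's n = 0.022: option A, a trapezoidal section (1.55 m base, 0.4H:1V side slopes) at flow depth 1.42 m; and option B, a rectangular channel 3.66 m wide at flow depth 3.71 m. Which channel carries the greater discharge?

Channel A: With bottom width b = 1.55 m and side slope z = 0.4: A = (b + zy)y = (1.55 + 0.4×1.42)×1.42 = 3.008 m²; P = b + 2y√(1+z²) = 1.55 + 2×1.42×1.077 = 4.609 m. Hydraulic radius R = A/P = 3.008/4.609 = 0.6526 m. Q_A = (1/0.022)·3.008·0.6526^(2/3)·√0.0037 = 6.256 m³/s.
Channel B: Flow area A = b·y = 3.66 × 3.71 = 13.58 m². Wetted perimeter P = b + 2y = 3.66 + 2×3.71 = 11.08 m. Hydraulic radius R = A/P = 13.58/11.08 = 1.226 m. Q_B = (1/0.022)·13.58·1.226^(2/3)·√0.0037 = 42.99 m³/s.
Q_A = 6.256 m³/s vs Q_B = 42.99 m³/s, so channel B carries more.

channel B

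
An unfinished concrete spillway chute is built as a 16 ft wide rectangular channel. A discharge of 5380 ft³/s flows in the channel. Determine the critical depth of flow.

For a rectangular channel, critical depth y_c = (q²/g)^(1/3) where q = Q/b = 5380/16 = 336.2 ft²/s.
So y_c = (336.2²/32.2)^(1/3) = 15.2 ft.

y_c = 15.2 ft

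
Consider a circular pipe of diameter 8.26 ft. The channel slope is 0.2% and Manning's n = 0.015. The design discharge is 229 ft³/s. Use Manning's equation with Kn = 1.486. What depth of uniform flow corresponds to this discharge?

Manning's equation rearranged: A R^(2/3) = nQ / (1.486·√S) = 0.015 × 229 / (1.486 × √0.002) = 51.69.
At y = 3.74 ft: A R^(2/3) = 36.59 — low.
At y = 5.68 ft: A R^(2/3) = 71.06 — high.
At y = 4.59 ft: A R^(2/3) = 51.75 — ≈ 51.69.

y_n = 4.59 ft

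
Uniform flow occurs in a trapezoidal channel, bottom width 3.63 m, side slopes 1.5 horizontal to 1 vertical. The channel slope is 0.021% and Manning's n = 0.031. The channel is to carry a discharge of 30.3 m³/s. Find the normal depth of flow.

Manning's equation rearranged: A R^(2/3) = nQ / (1·√S) = 0.031 × 30.3 / (√0.00021) = 64.82.
Trying y = 2.81 m: A R^(2/3) = 30.18 — short.
Trying y = 4.03 m: A R^(2/3) = 64.89 — matches.

y_n = 4.03 m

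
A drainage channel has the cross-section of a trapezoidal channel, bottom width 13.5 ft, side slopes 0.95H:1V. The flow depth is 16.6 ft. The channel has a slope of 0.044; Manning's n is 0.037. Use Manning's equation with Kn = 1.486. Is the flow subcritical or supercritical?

With bottom width b = 13.5 ft and side slope z = 0.95: A = (b + zy)y = (13.5 + 0.95×16.6)×16.6 = 485.9 ft²; P = b + 2y√(1+z²) = 13.5 + 2×16.6×1.379 = 59.29 ft.
Hydraulic radius R = A/P = 485.9/59.29 = 8.195 ft.
V = (1.486/n) R^(2/3) √S = (1.486/0.037) × 8.195^(2/3) × √0.044 = 34.24 ft/s. Hydraulic depth D_h = A/T = 485.9/45.04 = 10.79 ft.
Froude number Fr = V/√(g·D_h) = 34.24/√(32.2×10.79) = 1.84, which is greater than 1, so the flow is supercritical.

supercritical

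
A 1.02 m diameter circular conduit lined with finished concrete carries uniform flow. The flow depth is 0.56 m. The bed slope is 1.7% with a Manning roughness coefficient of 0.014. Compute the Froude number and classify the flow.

supercritical

For a circular section of diameter D = 1.02 m at depth y = 0.56 m, the central angle is θ = 2 arccos(1 − 2y/D) = 3.338 rad. Then A = (D²/8)(θ − sin θ) = 0.4595 m² and P = Dθ/2 = 1.702 m.
Hydraulic radius R = A/P = 0.4595/1.702 = 0.2699 m.
V = (1/n) R^(2/3) √S = (1/0.014) × 0.2699^(2/3) × √0.017 = 3.89 m/s. Hydraulic depth D_h = A/T = 0.4595/1.015 = 0.4527 m.
Froude number Fr = V/√(g·D_h) = 3.89/√(9.81×0.4527) = 1.85, which is greater than 1, so the flow is supercritical.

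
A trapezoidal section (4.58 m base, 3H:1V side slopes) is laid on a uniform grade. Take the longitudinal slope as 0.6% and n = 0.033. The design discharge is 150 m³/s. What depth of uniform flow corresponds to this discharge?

y_n = 3.12 m

Manning's equation rearranged: A R^(2/3) = nQ / (1·√S) = 0.033 × 150 / (√0.006) = 63.9.
At y = 2.42 m: A R^(2/3) = 36.55 — short.
At y = 3.76 m: A R^(2/3) = 97.88 — over.
At y = 3.12 m: A R^(2/3) = 64.09 — close enough.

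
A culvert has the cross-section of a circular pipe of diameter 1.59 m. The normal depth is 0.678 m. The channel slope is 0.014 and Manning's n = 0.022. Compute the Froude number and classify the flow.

For a circular section of diameter D = 1.59 m at depth y = 0.678 m, the central angle is θ = 2 arccos(1 − 2y/D) = 2.846 rad. Then A = (D²/8)(θ − sin θ) = 0.8074 m² and P = Dθ/2 = 2.263 m.
Hydraulic radius R = A/P = 0.8074/2.263 = 0.3568 m.
V = (1/n) R^(2/3) √S = (1/0.022) × 0.3568^(2/3) × √0.014 = 2.706 m/s. Hydraulic depth D_h = A/T = 0.8074/1.573 = 0.5134 m.
Froude number Fr = V/√(g·D_h) = 2.706/√(9.81×0.5134) = 1.21, which is greater than 1, so the flow is supercritical.

supercritical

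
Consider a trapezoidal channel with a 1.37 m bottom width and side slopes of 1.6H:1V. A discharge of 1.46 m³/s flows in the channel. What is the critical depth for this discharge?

At critical depth, Q² T / (g A³) = 1, i.e. A³/T = Q²/g = 1.46²/9.81 = 0.2173.
Try y = 0.507 m: A³/T = 0.452 — too large.
Try y = 0.366 m: A³/T = 0.1443 — too small.
Try y = 0.412 m: A³/T = 0.2174 — close enough.

y_c = 0.412 m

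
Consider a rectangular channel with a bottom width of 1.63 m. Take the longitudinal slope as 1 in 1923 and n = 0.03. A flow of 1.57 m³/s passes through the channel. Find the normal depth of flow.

Manning's equation rearranged: A R^(2/3) = nQ / (1·√S) = 0.03 × 1.57 / (√0.00052) = 2.065.
Trying y = 2.3 m: A R^(2/3) = 2.672 — over.
Trying y = 1.51 m: A R^(2/3) = 1.611 — short.
Trying y = 1.85 m: A R^(2/3) = 2.063 — ≈ 2.065.

y_n = 1.85 m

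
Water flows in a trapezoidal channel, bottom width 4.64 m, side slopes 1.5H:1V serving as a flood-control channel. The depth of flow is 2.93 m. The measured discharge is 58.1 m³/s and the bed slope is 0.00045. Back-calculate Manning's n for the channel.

With bottom width b = 4.64 m and side slope z = 1.5: A = (b + zy)y = (4.64 + 1.5×2.93)×2.93 = 26.47 m²; P = b + 2y√(1+z²) = 4.64 + 2×2.93×1.803 = 15.2 m.
Hydraulic radius R = A/P = 26.47/15.2 = 1.741 m.
Rearranging Manning's equation: n = (1/Q) A R^(2/3) S^(1/2) = (1/58.1) × 26.47 × 1.741^(2/3) × √0.00045 = 0.014.

n = 0.014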